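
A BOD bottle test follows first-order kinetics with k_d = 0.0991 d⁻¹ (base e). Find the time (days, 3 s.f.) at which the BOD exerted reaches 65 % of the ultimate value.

y/L₀ = 1 − e^(−k_d t) = 0.65 ⇒ e^(−k_d t) = 0.350
t = −ln(0.350) / 0.0991 = 1.050 / 0.0991 = 10.59 d.

t ≈ 10.6 d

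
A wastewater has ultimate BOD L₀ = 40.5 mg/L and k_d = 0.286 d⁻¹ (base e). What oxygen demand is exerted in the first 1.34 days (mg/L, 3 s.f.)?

y_t = L₀(1 − e^(−k_d t)) = 40.5 × (1 − e^(−0.286×1.34))
= 40.5 × (1 − 0.6816) = 40.5 × 0.3184 = 12.89 mg/L.

y ≈ 12.9 mg/L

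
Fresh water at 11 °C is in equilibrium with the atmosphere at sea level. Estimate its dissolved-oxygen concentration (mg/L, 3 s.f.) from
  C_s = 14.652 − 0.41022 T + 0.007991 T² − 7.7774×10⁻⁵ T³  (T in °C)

C_s = 14.652 − 0.41022×11 + 0.007991×11² − 7.7774×10⁻⁵×11³ = 11.00 mg/L.

C_s ≈ 11.0 mg/L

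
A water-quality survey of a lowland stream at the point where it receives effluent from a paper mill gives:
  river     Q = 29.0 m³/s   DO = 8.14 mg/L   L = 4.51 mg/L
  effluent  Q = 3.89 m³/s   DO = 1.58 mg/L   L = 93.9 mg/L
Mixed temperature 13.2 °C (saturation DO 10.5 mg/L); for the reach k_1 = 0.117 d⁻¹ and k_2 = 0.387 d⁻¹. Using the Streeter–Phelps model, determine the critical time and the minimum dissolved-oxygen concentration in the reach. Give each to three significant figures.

t_c ≈ 2.01 d; minimum DO ≈ 6.90 mg/L

Mixed DO = (29.0×8.14 + 3.89×1.58)/(29.0+3.89) = 242.2/32.89 = 7.364 mg/L.
Mixed L₀ = (29.0×4.51 + 3.89×93.9)/(32.89) = 496.1/32.89 = 15.08 mg/L.
Initial deficit D₀ = C_s − DO₀ = 10.5 − 7.364 = 3.136 mg/L.
t_c = (1/0.2700) ln[(0.387/0.117)(1 − 3.136×0.2700/(0.117×15.08))] = 3.704 × ln(1.721) = 2.010 d.
D_c = (0.117/0.387) × 15.08 × e^(−0.117×2.010) = 0.3023 × 15.08 × 0.7904 = 3.604 mg/L.
Minimum DO = 10.5 − 3.604 = 6.896 mg/L.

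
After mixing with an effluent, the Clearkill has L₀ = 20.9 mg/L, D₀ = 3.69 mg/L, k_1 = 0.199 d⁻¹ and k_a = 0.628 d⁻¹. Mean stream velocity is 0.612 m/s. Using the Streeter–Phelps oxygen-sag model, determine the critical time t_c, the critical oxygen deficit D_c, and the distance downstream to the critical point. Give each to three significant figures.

t_c ≈ 1.56 d; D_c ≈ 4.85 mg/L; x_c ≈ 82.6 km

At the critical point dD/dt = 0, so k_1 L₀ e^(−k_1 t) = k_a D. Substituting D(t) from the Streeter–Phelps equation and solving for t gives
t_c = ln[(k_a/k_1)(1 − D₀(k_a−k_1)/(k_1 L₀))] / (k_a−k_1).
Here k_a−k_1 = 0.4290 d⁻¹ and 1 − D₀(k_a−k_1)/(k_1 L₀) = 1 − 3.69×0.4290/(0.199×20.9) = 0.6194, so
t_c = ln(3.156 × 0.6194) / 0.4290 = 0.6702 / 0.4290 = 1.562 d.
L(t_c) = L₀ e^(−k_1 t_c) = 20.9 × 0.7328 = 15.32 mg/L, and at the critical point k_a D_c = k_1 L, so D_c = (0.199/0.628) × 15.32 = 4.853 mg/L.
x_c = v t_c = 0.612 m/s × 1.562 d × 86400 s/d = 82610 m ≈ 82.6 km.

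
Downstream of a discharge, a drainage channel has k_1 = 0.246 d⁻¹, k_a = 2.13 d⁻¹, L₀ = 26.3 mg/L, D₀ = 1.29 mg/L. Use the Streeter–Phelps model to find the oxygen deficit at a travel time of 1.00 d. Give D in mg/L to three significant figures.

D ≈ 2.43 mg/L

k_1 L₀/(k_a−k_1) = 0.246×26.3/(2.13−0.246) = 6.470/1.884 = 3.434 mg/L.
e^(−k_1 t) = e^(−0.246×1.000) = 0.7819; e^(−k_a t) = e^(−2.13×1.000) = 0.1188.
D = 3.434 × (0.7819 − 0.1188) + 1.29 × 0.1188 = 2.277 + 0.1533 = 2.430 mg/L.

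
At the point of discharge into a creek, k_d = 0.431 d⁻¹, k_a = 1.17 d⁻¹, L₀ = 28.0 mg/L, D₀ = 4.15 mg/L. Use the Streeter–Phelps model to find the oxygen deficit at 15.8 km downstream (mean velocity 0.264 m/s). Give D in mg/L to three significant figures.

Travel time t = x/v = 15.8 km / (0.264 m/s) = 15800 m / 0.264 m/s = 59850 s = 0.6927 d.
k_d L₀/(k_a−k_d) = 0.431×28.0/(1.17−0.431) = 12.07/0.7390 = 16.33 mg/L.
e^(−k_d t) = e^(−0.431×0.6927) = 0.7419; e^(−k_a t) = e^(−1.17×0.6927) = 0.4447.
D = 16.33 × (0.7419 − 0.4447) + 4.15 × 0.4447 = 4.854 + 1.845 = 6.699 mg/L.

D ≈ 6.70 mg/L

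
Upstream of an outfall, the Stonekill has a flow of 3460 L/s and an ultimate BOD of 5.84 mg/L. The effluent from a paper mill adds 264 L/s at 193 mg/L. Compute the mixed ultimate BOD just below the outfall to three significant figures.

19.1 mg/L

Flow-weighted mixing: C = (Q_r C_r + Q_w C_w)/(Q_r + Q_w)
= (3460×5.84 + 264×193)/(3460 + 264) = 71160/3724 = 19.11 mg/L.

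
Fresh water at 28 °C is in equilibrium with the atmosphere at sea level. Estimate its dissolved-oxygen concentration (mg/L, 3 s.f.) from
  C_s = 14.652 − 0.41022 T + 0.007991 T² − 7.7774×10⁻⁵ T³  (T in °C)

C_s = 14.652 − 0.41022×28 + 0.007991×28² − 7.7774×10⁻⁵×28³ = 7.723 mg/L.

C_s ≈ 7.72 mg/L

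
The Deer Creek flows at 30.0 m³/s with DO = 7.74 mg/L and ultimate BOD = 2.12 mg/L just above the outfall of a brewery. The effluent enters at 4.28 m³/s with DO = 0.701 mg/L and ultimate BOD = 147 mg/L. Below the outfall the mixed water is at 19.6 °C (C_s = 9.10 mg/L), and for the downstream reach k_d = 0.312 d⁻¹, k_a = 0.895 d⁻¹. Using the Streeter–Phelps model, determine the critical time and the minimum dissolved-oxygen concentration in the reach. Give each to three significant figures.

Mixed DO = (30.0×7.74 + 4.28×0.701)/(30.0+4.28) = 235.2/34.28 = 6.861 mg/L.
Mixed L₀ = (30.0×2.12 + 4.28×147)/(34.28) = 692.8/34.28 = 20.21 mg/L.
Initial deficit D₀ = C_s − DO₀ = 9.10 − 6.861 = 2.239 mg/L.
t_c = (1/0.5830) ln[(0.895/0.312)(1 − 2.239×0.5830/(0.312×20.21))] = 1.715 × ln(2.275) = 1.410 d.
D_c = (0.312/0.895) × 20.21 × e^(−0.312×1.410) = 0.3486 × 20.21 × 0.6441 = 4.538 mg/L.
Minimum DO = 9.10 − 4.538 = 4.562 mg/L.

t_c ≈ 1.41 d; minimum DO ≈ 4.56 mg/L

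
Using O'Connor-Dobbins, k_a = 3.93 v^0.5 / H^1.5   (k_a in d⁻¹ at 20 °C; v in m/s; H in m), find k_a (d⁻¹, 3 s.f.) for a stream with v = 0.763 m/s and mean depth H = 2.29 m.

k_a = 3.93 × 0.763^0.5 / 2.29^1.5 = 3.93 × 0.8735 / 3.465 = 0.9906 d⁻¹.

k_a ≈ 0.991 d⁻¹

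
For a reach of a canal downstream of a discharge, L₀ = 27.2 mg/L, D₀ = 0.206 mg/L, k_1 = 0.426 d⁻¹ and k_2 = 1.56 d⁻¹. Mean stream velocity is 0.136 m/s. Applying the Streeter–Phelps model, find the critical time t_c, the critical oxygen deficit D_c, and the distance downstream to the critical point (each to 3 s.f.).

With k_2/k_1 = 3.662 and 1 − D₀(k_2−k_1)/(k_1 L₀) = 0.9798,
t_c = ln(3.662 × 0.9798) / (1.56 − 0.426) = ln(3.588) / 1.134 = 1.278/1.134 = 1.127 d.
D_c = (k_1/k_2) L₀ e^(−k_1 t_c) = (0.426/1.56) × 27.2 × e^(−0.426×1.127) = 0.2731 × 27.2 × 0.6188 = 4.596 mg/L.
x_c = v t_c = 0.136 m/s × 1.127 d × 86400 s/d = 13240 m ≈ 13.2 km.

t_c ≈ 1.13 d; D_c ≈ 4.60 mg/L; x_c ≈ 13.2 km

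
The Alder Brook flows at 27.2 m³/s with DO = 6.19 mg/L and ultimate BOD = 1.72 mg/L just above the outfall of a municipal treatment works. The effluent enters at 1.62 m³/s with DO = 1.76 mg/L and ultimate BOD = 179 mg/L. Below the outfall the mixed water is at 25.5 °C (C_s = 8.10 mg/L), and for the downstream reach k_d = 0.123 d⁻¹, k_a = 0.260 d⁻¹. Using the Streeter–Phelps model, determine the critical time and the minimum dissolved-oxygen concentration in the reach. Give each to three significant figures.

t_c ≈ 3.78 d; minimum DO ≈ 4.63 mg/L

Mixed DO = (27.2×6.19 + 1.62×1.76)/(27.2+1.62) = 171.2/28.82 = 5.941 mg/L.
Mixed L₀ = (27.2×1.72 + 1.62×179)/(28.82) = 336.8/28.82 = 11.69 mg/L.
Initial deficit D₀ = C_s − DO₀ = 8.10 − 5.941 = 2.159 mg/L.
t_c = (1/0.1370) ln[(0.260/0.123)(1 − 2.159×0.1370/(0.123×11.69))] = 7.299 × ln(1.679) = 3.782 d.
D_c = (0.123/0.260) × 11.69 × e^(−0.123×3.782) = 0.4731 × 11.69 × 0.6280 = 3.472 mg/L.
Minimum DO = 8.10 − 3.472 = 4.628 mg/L.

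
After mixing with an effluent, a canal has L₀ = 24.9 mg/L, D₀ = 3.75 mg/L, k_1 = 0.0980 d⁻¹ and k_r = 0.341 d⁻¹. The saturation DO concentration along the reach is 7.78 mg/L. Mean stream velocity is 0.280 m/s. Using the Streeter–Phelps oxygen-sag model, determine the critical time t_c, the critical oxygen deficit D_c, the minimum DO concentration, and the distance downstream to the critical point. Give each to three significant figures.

t_c ≈ 3.21 d; D_c ≈ 5.23 mg/L; min DO ≈ 2.55 mg/L; x_c ≈ 77.6 km

t_c = [1/(k_r−k_1)] ln[(k_r/k_1)(1 − D₀(k_r−k_1)/(k_1 L₀))]
= [1/(0.341−0.0980)] ln[(0.341/0.0980)(1 − 3.75×0.2430/(0.0980×24.9))]
= (1/0.2430) ln[3.480 × 0.6266] = 4.115 × ln(2.180) = 4.115 × 0.7794 = 3.207 d.
L(t_c) = L₀ e^(−k_1 t_c) = 24.9 × 0.7303 = 18.18 mg/L, and at the critical point k_r D_c = k_1 L, so D_c = (0.0980/0.341) × 18.18 = 5.226 mg/L.
Minimum DO = C_s − D_c = 7.78 − 5.226 = 2.554 mg/L.
x_c = v t_c = 0.280 m/s × 3.207 d × 86400 s/d = 77600 m ≈ 77.6 km.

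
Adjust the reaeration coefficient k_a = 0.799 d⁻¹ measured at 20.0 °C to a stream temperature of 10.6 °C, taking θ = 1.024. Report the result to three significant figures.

k_a ≈ 0.639 d⁻¹

k_a(T₂) = k_a(T₁) · θ^(T₂−T₁) = 0.799 × 1.024^(10.6−20.0)
= 0.799 × 1.024^-9.40 = 0.799 × 0.8002 = 0.6393 d⁻¹.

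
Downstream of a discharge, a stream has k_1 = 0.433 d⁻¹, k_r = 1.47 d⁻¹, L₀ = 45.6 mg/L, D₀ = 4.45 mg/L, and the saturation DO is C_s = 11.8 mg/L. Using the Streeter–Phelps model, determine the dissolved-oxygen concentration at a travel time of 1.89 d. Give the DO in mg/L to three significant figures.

k_1 L₀/(k_r−k_1) = 0.433×45.6/(1.47−0.433) = 19.74/1.037 = 19.04 mg/L.
e^(−k_1 t) = e^(−0.433×1.890) = 0.4412; e^(−k_r t) = e^(−1.47×1.890) = 0.06214.
D = 19.04 × (0.4412 − 0.06214) + 4.45 × 0.06214 = 7.216 + 0.2765 = 7.493 mg/L.
DO = C_s − D = 11.8 − 7.493 = 4.307 mg/L.

DO ≈ 4.31 mg/L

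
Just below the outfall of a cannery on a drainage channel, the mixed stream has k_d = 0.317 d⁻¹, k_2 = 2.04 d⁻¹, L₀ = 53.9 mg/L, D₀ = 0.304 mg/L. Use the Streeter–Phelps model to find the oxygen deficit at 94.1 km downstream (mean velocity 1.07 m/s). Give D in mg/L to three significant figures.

D ≈ 5.98 mg/L

Travel time t = x/v = 94.1 km / (1.07 m/s) = 94100 m / 1.07 m/s = 87940 s = 1.018 d.
k_d L₀/(k_2−k_d) = 0.317×53.9/(2.04−0.317) = 17.09/1.723 = 9.917 mg/L.
e^(−k_d t) = e^(−0.317×1.018) = 0.7242; e^(−k_2 t) = e^(−2.04×1.018) = 0.1254.
D = 9.917 × (0.7242 − 0.1254) + 0.304 × 0.1254 = 5.938 + 0.03811 = 5.977 mg/L.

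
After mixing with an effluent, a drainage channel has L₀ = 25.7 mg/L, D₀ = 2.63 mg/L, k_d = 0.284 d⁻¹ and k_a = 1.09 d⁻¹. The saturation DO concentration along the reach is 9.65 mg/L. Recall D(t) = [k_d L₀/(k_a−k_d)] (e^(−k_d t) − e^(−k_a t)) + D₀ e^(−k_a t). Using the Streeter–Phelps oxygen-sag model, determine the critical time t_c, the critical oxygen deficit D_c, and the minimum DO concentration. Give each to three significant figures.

With k_a/k_d = 3.838 and 1 − D₀(k_a−k_d)/(k_d L₀) = 0.7096,
t_c = ln(3.838 × 0.7096) / (1.09 − 0.284) = ln(2.723) / 0.8060 = 1.002/0.8060 = 1.243 d.
D_c = (k_d/k_a) L₀ e^(−k_d t_c) = (0.284/1.09) × 25.7 × e^(−0.284×1.243) = 0.2606 × 25.7 × 0.7026 = 4.704 mg/L.
Minimum DO = C_s − D_c = 9.65 − 4.704 = 4.946 mg/L.

t_c ≈ 1.24 d; D_c ≈ 4.70 mg/L; min DO ≈ 4.95 mg/L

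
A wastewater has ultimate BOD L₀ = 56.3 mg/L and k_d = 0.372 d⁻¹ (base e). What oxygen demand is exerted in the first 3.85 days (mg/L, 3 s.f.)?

y_t = L₀(1 − e^(−k_d t)) = 56.3 × (1 − e^(−0.372×3.85))
= 56.3 × (1 − 0.2388) = 56.3 × 0.7612 = 42.86 mg/L.

y ≈ 42.9 mg/L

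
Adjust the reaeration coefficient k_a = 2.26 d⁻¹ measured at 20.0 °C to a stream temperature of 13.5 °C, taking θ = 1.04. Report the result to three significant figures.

k_a ≈ 1.75 d⁻¹

k_a(T₂) = k_a(T₁) · θ^(T₂−T₁) = 2.26 × 1.04^(13.5−20.0)
= 2.26 × 1.04^-6.50 = 2.26 × 0.7750 = 1.751 d⁻¹.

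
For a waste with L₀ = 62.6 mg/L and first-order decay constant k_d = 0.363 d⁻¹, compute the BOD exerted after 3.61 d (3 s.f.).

y_t = L₀(1 − e^(−k_d t)) = 62.6 × (1 − e^(−0.363×3.61))
= 62.6 × (1 − 0.2697) = 62.6 × 0.7303 = 45.72 mg/L.

y ≈ 45.7 mg/L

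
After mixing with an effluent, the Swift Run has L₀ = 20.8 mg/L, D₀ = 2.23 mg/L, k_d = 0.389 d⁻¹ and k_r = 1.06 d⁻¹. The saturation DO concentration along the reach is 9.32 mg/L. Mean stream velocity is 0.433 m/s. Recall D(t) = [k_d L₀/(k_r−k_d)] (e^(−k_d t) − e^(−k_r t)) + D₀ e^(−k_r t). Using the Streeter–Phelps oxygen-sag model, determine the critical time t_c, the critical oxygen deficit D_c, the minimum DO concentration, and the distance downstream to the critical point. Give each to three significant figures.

t_c ≈ 1.19 d; D_c ≈ 4.81 mg/L; min DO ≈ 4.51 mg/L; x_c ≈ 44.5 km

At the critical point dD/dt = 0, so k_d L₀ e^(−k_d t) = k_r D. Substituting D(t) from the Streeter–Phelps equation and solving for t gives
t_c = ln[(k_r/k_d)(1 − D₀(k_r−k_d)/(k_d L₀))] / (k_r−k_d).
Here k_r−k_d = 0.6710 d⁻¹ and 1 − D₀(k_r−k_d)/(k_d L₀) = 1 − 2.23×0.6710/(0.389×20.8) = 0.8151, so
t_c = ln(2.725 × 0.8151) / 0.6710 = 0.7980 / 0.6710 = 1.189 d.
L(t_c) = L₀ e^(−k_d t_c) = 20.8 × 0.6296 = 13.10 mg/L, and at the critical point k_r D_c = k_d L, so D_c = (0.389/1.06) × 13.10 = 4.806 mg/L.
Minimum DO = C_s − D_c = 9.32 − 4.806 = 4.514 mg/L.
x_c = v t_c = 0.433 m/s × 1.189 d × 86400 s/d = 44490 m ≈ 44.5 km.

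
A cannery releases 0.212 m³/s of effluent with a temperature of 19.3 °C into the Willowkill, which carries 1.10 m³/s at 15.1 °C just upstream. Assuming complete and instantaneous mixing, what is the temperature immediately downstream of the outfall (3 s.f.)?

Flow-weighted mixing: C = (Q_r C_r + Q_w C_w)/(Q_r + Q_w)
= (1.10×15.1 + 0.212×19.3)/(1.10 + 0.212) = 20.70/1.312 = 15.78 °C.

15.8 °C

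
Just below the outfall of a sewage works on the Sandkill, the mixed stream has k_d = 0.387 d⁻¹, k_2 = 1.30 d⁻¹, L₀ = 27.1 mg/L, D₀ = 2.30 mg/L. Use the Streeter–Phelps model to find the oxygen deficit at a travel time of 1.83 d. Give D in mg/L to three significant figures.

k_d L₀/(k_2−k_d) = 0.387×27.1/(1.30−0.387) = 10.49/0.9130 = 11.49 mg/L.
e^(−k_d t) = e^(−0.387×1.830) = 0.4925; e^(−k_2 t) = e^(−1.30×1.830) = 0.09264.
D = 11.49 × (0.4925 − 0.09264) + 2.30 × 0.09264 = 4.593 + 0.2131 = 4.807 mg/L.

D ≈ 4.81 mg/L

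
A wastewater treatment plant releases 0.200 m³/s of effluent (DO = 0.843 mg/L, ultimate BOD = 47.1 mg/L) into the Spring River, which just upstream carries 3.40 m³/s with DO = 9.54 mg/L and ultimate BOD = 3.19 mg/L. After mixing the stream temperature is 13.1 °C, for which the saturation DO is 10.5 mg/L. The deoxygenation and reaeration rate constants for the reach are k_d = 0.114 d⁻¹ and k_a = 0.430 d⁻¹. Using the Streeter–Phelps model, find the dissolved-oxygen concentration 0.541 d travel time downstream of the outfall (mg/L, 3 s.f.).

Mixed DO = (3.40×9.54 + 0.200×0.843)/(3.40+0.200) = 32.60/3.600 = 9.057 mg/L.
Mixed L₀ = (3.40×3.19 + 0.200×47.1)/(3.600) = 20.27/3.600 = 5.629 mg/L.
Initial deficit D₀ = C_s − DO₀ = 10.5 − 9.057 = 1.443 mg/L.
D(0.541) = [0.114×5.629/(0.430−0.114)](e^(−0.114×0.541) − e^(−0.430×0.541)) + 1.443 e^(−0.430×0.541)
= 2.031 × (0.9402 − 0.7924) + 1.443 × 0.7924 = 1.444 mg/L.
DO = 10.5 − 1.444 = 9.056 mg/L.

DO ≈ 9.06 mg/L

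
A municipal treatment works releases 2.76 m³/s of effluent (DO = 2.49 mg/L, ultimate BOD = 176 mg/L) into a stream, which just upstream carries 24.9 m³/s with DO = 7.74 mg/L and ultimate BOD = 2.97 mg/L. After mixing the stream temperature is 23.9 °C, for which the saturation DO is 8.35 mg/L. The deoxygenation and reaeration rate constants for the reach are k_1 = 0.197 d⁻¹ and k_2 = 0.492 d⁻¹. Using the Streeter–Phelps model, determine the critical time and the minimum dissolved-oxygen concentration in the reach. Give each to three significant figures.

Mixed DO = (24.9×7.74 + 2.76×2.49)/(24.9+2.76) = 199.6/27.66 = 7.216 mg/L.
Mixed L₀ = (24.9×2.97 + 2.76×176)/(27.66) = 559.7/27.66 = 20.24 mg/L.
Initial deficit D₀ = C_s − DO₀ = 8.35 − 7.216 = 1.134 mg/L.
t_c = (1/0.2950) ln[(0.492/0.197)(1 − 1.134×0.2950/(0.197×20.24))] = 3.390 × ln(2.288) = 2.806 d.
D_c = (0.197/0.492) × 20.24 × e^(−0.197×2.806) = 0.4004 × 20.24 × 0.5754 = 4.662 mg/L.
Minimum DO = 8.35 − 4.662 = 3.688 mg/L.

t_c ≈ 2.81 d; minimum DO ≈ 3.69 mg/L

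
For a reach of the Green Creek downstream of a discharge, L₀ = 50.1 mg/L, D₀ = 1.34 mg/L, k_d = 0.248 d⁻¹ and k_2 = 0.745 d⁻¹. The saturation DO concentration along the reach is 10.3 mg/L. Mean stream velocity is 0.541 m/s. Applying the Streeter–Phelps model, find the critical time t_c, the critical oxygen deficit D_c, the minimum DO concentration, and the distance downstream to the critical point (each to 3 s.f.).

t_c ≈ 2.10 d; D_c ≈ 9.90 mg/L; min DO ≈ 0.399 mg/L; x_c ≈ 98.3 km

t_c = [1/(k_2−k_d)] ln[(k_2/k_d)(1 − D₀(k_2−k_d)/(k_d L₀))]
= [1/(0.745−0.248)] ln[(0.745/0.248)(1 − 1.34×0.4970/(0.248×50.1))]
= (1/0.4970) ln[3.004 × 0.9464] = 2.012 × ln(2.843) = 2.012 × 1.045 = 2.102 d.
D_c = (k_d/k_2) L₀ e^(−k_d t_c) = (0.248/0.745) × 50.1 × e^(−0.248×2.102) = 0.3329 × 50.1 × 0.5937 = 9.901 mg/L.
Minimum DO = C_s − D_c = 10.3 − 9.901 = 0.3985 mg/L.
x_c = v t_c = 0.541 m/s × 2.102 d × 86400 s/d = 98270 m ≈ 98.3 km.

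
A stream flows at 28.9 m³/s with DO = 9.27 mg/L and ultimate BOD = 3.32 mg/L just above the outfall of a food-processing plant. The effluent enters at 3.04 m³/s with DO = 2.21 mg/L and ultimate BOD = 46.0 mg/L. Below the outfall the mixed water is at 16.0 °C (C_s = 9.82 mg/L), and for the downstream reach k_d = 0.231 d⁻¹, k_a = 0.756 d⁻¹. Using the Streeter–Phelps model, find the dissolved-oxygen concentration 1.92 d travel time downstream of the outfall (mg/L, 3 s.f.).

Mixed DO = (28.9×9.27 + 3.04×2.21)/(28.9+3.04) = 274.6/31.94 = 8.598 mg/L.
Mixed L₀ = (28.9×3.32 + 3.04×46.0)/(31.94) = 235.8/31.94 = 7.382 mg/L.
Initial deficit D₀ = C_s − DO₀ = 9.82 − 8.598 = 1.222 mg/L.
D(1.92) = [0.231×7.382/(0.756−0.231)](e^(−0.231×1.92) − e^(−0.756×1.92)) + 1.222 e^(−0.756×1.92)
= 3.248 × (0.6418 − 0.2342) + 1.222 × 0.2342 = 1.610 mg/L.
DO = 9.82 − 1.610 = 8.210 mg/L.

DO ≈ 8.21 mg/L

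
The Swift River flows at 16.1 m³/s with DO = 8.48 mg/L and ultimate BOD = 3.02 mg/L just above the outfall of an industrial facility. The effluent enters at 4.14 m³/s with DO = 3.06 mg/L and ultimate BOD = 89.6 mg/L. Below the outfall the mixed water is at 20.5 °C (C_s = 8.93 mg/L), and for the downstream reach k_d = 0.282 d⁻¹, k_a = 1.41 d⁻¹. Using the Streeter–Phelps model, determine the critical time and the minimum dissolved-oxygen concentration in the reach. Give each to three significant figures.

Mixed DO = (16.1×8.48 + 4.14×3.06)/(16.1+4.14) = 149.2/20.24 = 7.371 mg/L.
Mixed L₀ = (16.1×3.02 + 4.14×89.6)/(20.24) = 419.6/20.24 = 20.73 mg/L.
Initial deficit D₀ = C_s − DO₀ = 8.93 − 7.371 = 1.559 mg/L.
t_c = (1/1.128) ln[(1.41/0.282)(1 − 1.559×1.128/(0.282×20.73))] = 0.8865 × ln(3.496) = 1.110 d.
D_c = (0.282/1.41) × 20.73 × e^(−0.282×1.110) = 0.2000 × 20.73 × 0.7313 = 3.032 mg/L.
Minimum DO = 8.93 − 3.032 = 5.898 mg/L.

t_c ≈ 1.11 d; minimum DO ≈ 5.90 mg/L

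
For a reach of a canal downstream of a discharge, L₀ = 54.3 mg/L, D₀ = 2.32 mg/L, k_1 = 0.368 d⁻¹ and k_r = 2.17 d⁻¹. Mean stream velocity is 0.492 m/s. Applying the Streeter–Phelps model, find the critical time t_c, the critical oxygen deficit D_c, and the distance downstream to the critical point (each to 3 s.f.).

t_c ≈ 0.854 d; D_c ≈ 6.72 mg/L; x_c ≈ 36.3 km

At the critical point dD/dt = 0, so k_1 L₀ e^(−k_1 t) = k_r D. Substituting D(t) from the Streeter–Phelps equation and solving for t gives
t_c = ln[(k_r/k_1)(1 − D₀(k_r−k_1)/(k_1 L₀))] / (k_r−k_1).
Here k_r−k_1 = 1.802 d⁻¹ and 1 − D₀(k_r−k_1)/(k_1 L₀) = 1 − 2.32×1.802/(0.368×54.3) = 0.7908, so
t_c = ln(5.897 × 0.7908) / 1.802 = 1.540 / 1.802 = 0.8544 d.
L(t_c) = L₀ e^(−k_1 t_c) = 54.3 × 0.7302 = 39.65 mg/L, and at the critical point k_r D_c = k_1 L, so D_c = (0.368/2.17) × 39.65 = 6.724 mg/L.
x_c = v t_c = 0.492 m/s × 0.8544 d × 86400 s/d = 36320 m ≈ 36.3 km.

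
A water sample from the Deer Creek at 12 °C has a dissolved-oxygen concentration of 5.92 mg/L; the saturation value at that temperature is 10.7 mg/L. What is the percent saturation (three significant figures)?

% saturation = C/C_s × 100 = 5.92/10.7 × 100 = 55.3 %.

55.3 % saturation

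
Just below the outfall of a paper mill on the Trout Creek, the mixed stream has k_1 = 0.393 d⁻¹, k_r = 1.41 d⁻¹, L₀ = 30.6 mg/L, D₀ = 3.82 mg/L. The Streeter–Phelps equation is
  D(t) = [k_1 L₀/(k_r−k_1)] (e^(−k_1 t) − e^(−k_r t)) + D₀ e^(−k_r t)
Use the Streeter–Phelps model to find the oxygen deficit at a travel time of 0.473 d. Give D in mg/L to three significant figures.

k_1 L₀/(k_r−k_1) = 0.393×30.6/(1.41−0.393) = 12.03/1.017 = 11.82 mg/L.
e^(−k_1 t) = e^(−0.393×0.4730) = 0.8304; e^(−k_r t) = e^(−1.41×0.4730) = 0.5133.
D = 11.82 × (0.8304 − 0.5133) + 3.82 × 0.5133 = 3.749 + 1.961 = 5.710 mg/L.

D ≈ 5.71 mg/L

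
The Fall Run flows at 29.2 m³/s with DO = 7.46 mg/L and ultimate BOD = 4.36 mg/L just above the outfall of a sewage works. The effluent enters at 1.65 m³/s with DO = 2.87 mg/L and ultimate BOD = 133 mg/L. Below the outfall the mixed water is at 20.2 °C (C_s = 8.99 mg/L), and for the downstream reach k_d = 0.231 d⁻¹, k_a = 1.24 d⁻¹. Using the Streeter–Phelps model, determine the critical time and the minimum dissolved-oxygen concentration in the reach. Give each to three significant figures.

Mixed DO = (29.2×7.46 + 1.65×2.87)/(29.2+1.65) = 222.6/30.85 = 7.215 mg/L.
Mixed L₀ = (29.2×4.36 + 1.65×133)/(30.85) = 346.8/30.85 = 11.24 mg/L.
Initial deficit D₀ = C_s − DO₀ = 8.99 − 7.215 = 1.775 mg/L.
t_c = (1/1.009) ln[(1.24/0.231)(1 − 1.775×1.009/(0.231×11.24))] = 0.9911 × ln(1.664) = 0.5049 d.
D_c = (0.231/1.24) × 11.24 × e^(−0.231×0.5049) = 0.1863 × 11.24 × 0.8899 = 1.863 mg/L.
Minimum DO = 8.99 − 1.863 = 7.127 mg/L.

t_c ≈ 0.505 d; minimum DO ≈ 7.13 mg/L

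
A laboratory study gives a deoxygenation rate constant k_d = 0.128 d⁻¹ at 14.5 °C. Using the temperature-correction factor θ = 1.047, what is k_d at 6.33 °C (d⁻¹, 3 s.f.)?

k_d ≈ 0.0880 d⁻¹

k_d(T₂) = k_d(T₁) · θ^(T₂−T₁) = 0.128 × 1.047^(6.33−14.5)
= 0.128 × 1.047^-8.17 = 0.128 × 0.6871 = 0.08795 d⁻¹.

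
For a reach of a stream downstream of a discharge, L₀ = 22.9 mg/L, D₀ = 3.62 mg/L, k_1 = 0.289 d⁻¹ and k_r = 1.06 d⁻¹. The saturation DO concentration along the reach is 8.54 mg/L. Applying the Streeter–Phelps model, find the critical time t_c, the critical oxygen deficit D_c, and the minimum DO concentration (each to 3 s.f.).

t_c ≈ 0.975 d; D_c ≈ 4.71 mg/L; min DO ≈ 3.83 mg/L

t_c = [1/(k_r−k_1)] ln[(k_r/k_1)(1 − D₀(k_r−k_1)/(k_1 L₀))]
= [1/(1.06−0.289)] ln[(1.06/0.289)(1 − 3.62×0.7710/(0.289×22.9))]
= (1/0.7710) ln[3.668 × 0.5783] = 1.297 × ln(2.121) = 1.297 × 0.7519 = 0.9752 d.
D_c = (k_1/k_r) L₀ e^(−k_1 t_c) = (0.289/1.06) × 22.9 × e^(−0.289×0.9752) = 0.2726 × 22.9 × 0.7544 = 4.710 mg/L.
Minimum DO = C_s − D_c = 8.54 − 4.710 = 3.830 mg/L.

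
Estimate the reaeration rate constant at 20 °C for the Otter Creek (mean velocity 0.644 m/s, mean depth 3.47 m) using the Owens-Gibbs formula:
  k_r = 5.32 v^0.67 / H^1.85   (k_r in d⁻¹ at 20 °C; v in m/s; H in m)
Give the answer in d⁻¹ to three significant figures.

k_r ≈ 0.397 d⁻¹

k_r = 5.32 × 0.644^0.67 / 3.47^1.85 = 5.32 × 0.7447 / 9.991 = 0.3965 d⁻¹.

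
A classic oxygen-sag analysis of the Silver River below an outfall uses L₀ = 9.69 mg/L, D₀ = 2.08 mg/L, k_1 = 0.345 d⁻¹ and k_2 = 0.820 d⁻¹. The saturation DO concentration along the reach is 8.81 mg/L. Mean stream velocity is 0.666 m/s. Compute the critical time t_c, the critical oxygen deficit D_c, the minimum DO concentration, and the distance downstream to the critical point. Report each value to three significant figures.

At the critical point dD/dt = 0, so k_1 L₀ e^(−k_1 t) = k_2 D. Substituting D(t) from the Streeter–Phelps equation and solving for t gives
t_c = ln[(k_2/k_1)(1 − D₀(k_2−k_1)/(k_1 L₀))] / (k_2−k_1).
Here k_2−k_1 = 0.4750 d⁻¹ and 1 − D₀(k_2−k_1)/(k_1 L₀) = 1 − 2.08×0.4750/(0.345×9.69) = 0.7045, so
t_c = ln(2.377 × 0.7045) / 0.4750 = 0.5154 / 0.4750 = 1.085 d.
L(t_c) = L₀ e^(−k_1 t_c) = 9.69 × 0.6877 = 6.664 mg/L, and at the critical point k_2 D_c = k_1 L, so D_c = (0.345/0.820) × 6.664 = 2.804 mg/L.
Minimum DO = C_s − D_c = 8.81 − 2.804 = 6.006 mg/L.
x_c = v t_c = 0.666 m/s × 1.085 d × 86400 s/d = 62440 m ≈ 62.4 km.

t_c ≈ 1.09 d; D_c ≈ 2.80 mg/L; min DO ≈ 6.01 mg/L; x_c ≈ 62.4 km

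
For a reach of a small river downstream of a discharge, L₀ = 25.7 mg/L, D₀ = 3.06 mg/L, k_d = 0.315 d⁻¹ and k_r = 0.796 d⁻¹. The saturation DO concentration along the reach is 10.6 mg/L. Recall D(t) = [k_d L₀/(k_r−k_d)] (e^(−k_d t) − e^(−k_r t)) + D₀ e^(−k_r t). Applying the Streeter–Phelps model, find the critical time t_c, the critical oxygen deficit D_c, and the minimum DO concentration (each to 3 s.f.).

t_c ≈ 1.51 d; D_c ≈ 6.32 mg/L; min DO ≈ 4.28 mg/L

With k_r/k_d = 2.527 and 1 − D₀(k_r−k_d)/(k_d L₀) = 0.8182,
t_c = ln(2.527 × 0.8182) / (0.796 − 0.315) = ln(2.068) / 0.4810 = 0.7264/0.4810 = 1.510 d.
L(t_c) = L₀ e^(−k_d t_c) = 25.7 × 0.6215 = 15.97 mg/L, and at the critical point k_r D_c = k_d L, so D_c = (0.315/0.796) × 15.97 = 6.320 mg/L.
Minimum DO = C_s − D_c = 10.6 − 6.320 = 4.280 mg/L.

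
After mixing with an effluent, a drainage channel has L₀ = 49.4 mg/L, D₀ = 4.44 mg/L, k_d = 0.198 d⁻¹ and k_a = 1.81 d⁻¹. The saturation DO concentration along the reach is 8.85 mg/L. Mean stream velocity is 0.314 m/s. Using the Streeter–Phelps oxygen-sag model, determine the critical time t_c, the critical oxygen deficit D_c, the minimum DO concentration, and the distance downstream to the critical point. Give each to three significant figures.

t_c ≈ 0.556 d; D_c ≈ 4.84 mg/L; min DO ≈ 4.01 mg/L; x_c ≈ 15.1 km

At the critical point dD/dt = 0, so k_d L₀ e^(−k_d t) = k_a D. Substituting D(t) from the Streeter–Phelps equation and solving for t gives
t_c = ln[(k_a/k_d)(1 − D₀(k_a−k_d)/(k_d L₀))] / (k_a−k_d).
Here k_a−k_d = 1.612 d⁻¹ and 1 − D₀(k_a−k_d)/(k_d L₀) = 1 − 4.44×1.612/(0.198×49.4) = 0.2683, so
t_c = ln(9.141 × 0.2683) / 1.612 = 0.8970 / 1.612 = 0.5565 d.
L(t_c) = L₀ e^(−k_d t_c) = 49.4 × 0.8957 = 44.25 mg/L, and at the critical point k_a D_c = k_d L, so D_c = (0.198/1.81) × 44.25 = 4.840 mg/L.
Minimum DO = C_s − D_c = 8.85 − 4.840 = 4.010 mg/L.
x_c = v t_c = 0.314 m/s × 0.5565 d × 86400 s/d = 15100 m ≈ 15.1 km.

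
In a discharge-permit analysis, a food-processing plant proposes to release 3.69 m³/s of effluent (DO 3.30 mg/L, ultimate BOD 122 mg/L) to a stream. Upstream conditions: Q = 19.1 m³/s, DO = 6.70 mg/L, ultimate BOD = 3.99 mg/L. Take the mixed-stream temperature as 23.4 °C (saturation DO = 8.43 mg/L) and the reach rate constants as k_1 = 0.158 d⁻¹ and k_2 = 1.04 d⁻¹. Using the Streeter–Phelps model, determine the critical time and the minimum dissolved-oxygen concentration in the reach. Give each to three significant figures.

t_c ≈ 1.23 d; minimum DO ≈ 5.54 mg/L

Mixed DO = (19.1×6.70 + 3.69×3.30)/(19.1+3.69) = 140.1/22.79 = 6.149 mg/L.
Mixed L₀ = (19.1×3.99 + 3.69×122)/(22.79) = 526.4/22.79 = 23.10 mg/L.
Initial deficit D₀ = C_s − DO₀ = 8.43 − 6.149 = 2.281 mg/L.
t_c = (1/0.8820) ln[(1.04/0.158)(1 − 2.281×0.8820/(0.158×23.10))] = 1.134 × ln(2.954) = 1.228 d.
D_c = (0.158/1.04) × 23.10 × e^(−0.158×1.228) = 0.1519 × 23.10 × 0.8236 = 2.890 mg/L.
Minimum DO = 8.43 − 2.890 = 5.540 mg/L.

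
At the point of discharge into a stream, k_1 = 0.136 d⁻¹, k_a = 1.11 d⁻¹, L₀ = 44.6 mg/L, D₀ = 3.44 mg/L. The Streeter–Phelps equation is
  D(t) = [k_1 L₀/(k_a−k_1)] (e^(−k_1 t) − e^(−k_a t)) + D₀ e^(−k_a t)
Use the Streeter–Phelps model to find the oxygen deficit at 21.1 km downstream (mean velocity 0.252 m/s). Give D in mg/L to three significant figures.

Travel time t = x/v = 21.1 km / (0.252 m/s) = 21100 m / 0.252 m/s = 83730 s = 0.9691 d.
k_1 L₀/(k_a−k_1) = 0.136×44.6/(1.11−0.136) = 6.066/0.9740 = 6.228 mg/L.
e^(−k_1 t) = e^(−0.136×0.9691) = 0.8765; e^(−k_a t) = e^(−1.11×0.9691) = 0.3411.
D = 6.228 × (0.8765 − 0.3411) + 3.44 × 0.3411 = 3.335 + 1.173 = 4.508 mg/L.

D ≈ 4.51 mg/L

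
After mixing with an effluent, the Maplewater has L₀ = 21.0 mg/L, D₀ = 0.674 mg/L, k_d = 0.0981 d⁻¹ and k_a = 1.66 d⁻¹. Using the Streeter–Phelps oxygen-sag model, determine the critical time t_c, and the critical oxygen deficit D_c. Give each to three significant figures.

With k_a/k_d = 16.92 and 1 − D₀(k_a−k_d)/(k_d L₀) = 0.4890,
t_c = ln(16.92 × 0.4890) / (1.66 − 0.0981) = ln(8.275) / 1.562 = 2.113/1.562 = 1.353 d.
D_c = (k_d/k_a) L₀ e^(−k_d t_c) = (0.0981/1.66) × 21.0 × e^(−0.0981×1.353) = 0.05910 × 21.0 × 0.8757 = 1.087 mg/L.

t_c ≈ 1.35 d; D_c ≈ 1.09 mg/L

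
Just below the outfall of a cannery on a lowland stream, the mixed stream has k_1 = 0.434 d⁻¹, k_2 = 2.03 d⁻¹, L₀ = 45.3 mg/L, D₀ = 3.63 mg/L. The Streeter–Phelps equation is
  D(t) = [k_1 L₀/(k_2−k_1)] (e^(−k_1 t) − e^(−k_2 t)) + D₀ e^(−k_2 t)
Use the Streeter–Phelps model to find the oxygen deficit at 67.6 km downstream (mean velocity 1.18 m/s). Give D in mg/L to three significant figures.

D ≈ 6.98 mg/L

Travel time t = x/v = 67.6 km / (1.18 m/s) = 67600 m / 1.18 m/s = 57290 s = 0.6631 d.
k_1 L₀/(k_2−k_1) = 0.434×45.3/(2.03−0.434) = 19.66/1.596 = 12.32 mg/L.
e^(−k_1 t) = e^(−0.434×0.6631) = 0.7499; e^(−k_2 t) = e^(−2.03×0.6631) = 0.2603.
D = 12.32 × (0.7499 − 0.2603) + 3.63 × 0.2603 = 6.032 + 0.9448 = 6.977 mg/L.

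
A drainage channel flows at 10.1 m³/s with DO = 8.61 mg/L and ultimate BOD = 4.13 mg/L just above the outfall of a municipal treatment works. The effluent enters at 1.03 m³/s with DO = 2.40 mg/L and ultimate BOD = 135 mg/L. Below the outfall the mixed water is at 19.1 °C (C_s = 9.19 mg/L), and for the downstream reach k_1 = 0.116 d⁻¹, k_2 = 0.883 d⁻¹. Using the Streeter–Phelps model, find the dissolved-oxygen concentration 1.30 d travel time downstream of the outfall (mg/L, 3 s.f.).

Mixed DO = (10.1×8.61 + 1.03×2.40)/(10.1+1.03) = 89.43/11.13 = 8.035 mg/L.
Mixed L₀ = (10.1×4.13 + 1.03×135)/(11.13) = 180.8/11.13 = 16.24 mg/L.
Initial deficit D₀ = C_s − DO₀ = 9.19 − 8.035 = 1.155 mg/L.
D(1.30) = [0.116×16.24/(0.883−0.116)](e^(−0.116×1.30) − e^(−0.883×1.30)) + 1.155 e^(−0.883×1.30)
= 2.456 × (0.8600 − 0.3173) + 1.155 × 0.3173 = 1.699 mg/L.
DO = 9.19 − 1.699 = 7.491 mg/L.

DO ≈ 7.49 mg/L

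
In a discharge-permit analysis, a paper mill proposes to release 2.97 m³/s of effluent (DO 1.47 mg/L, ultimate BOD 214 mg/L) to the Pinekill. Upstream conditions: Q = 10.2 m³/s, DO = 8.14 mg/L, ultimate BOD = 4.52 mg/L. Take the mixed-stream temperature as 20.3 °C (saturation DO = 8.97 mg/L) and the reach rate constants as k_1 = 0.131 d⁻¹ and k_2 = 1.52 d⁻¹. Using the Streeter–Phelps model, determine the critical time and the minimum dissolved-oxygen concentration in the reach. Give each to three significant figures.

Mixed DO = (10.2×8.14 + 2.97×1.47)/(10.2+2.97) = 87.39/13.17 = 6.636 mg/L.
Mixed L₀ = (10.2×4.52 + 2.97×214)/(13.17) = 681.7/13.17 = 51.76 mg/L.
Initial deficit D₀ = C_s − DO₀ = 8.97 − 6.636 = 2.334 mg/L.
t_c = (1/1.389) ln[(1.52/0.131)(1 − 2.334×1.389/(0.131×51.76))] = 0.7199 × ln(6.055) = 1.297 d.
D_c = (0.131/1.52) × 51.76 × e^(−0.131×1.297) = 0.08618 × 51.76 × 0.8438 = 3.764 mg/L.
Minimum DO = 8.97 − 3.764 = 5.206 mg/L.

t_c ≈ 1.30 d; minimum DO ≈ 5.21 mg/L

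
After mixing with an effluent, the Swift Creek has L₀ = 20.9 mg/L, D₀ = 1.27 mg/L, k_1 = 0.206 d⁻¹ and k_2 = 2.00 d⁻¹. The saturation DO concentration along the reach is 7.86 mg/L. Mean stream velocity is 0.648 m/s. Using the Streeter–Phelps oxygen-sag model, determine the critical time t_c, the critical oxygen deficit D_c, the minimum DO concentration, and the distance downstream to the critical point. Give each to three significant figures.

t_c ≈ 0.847 d; D_c ≈ 1.81 mg/L; min DO ≈ 6.05 mg/L; x_c ≈ 47.4 km

With k_2/k_1 = 9.709 and 1 − D₀(k_2−k_1)/(k_1 L₀) = 0.4708,
t_c = ln(9.709 × 0.4708) / (2.00 − 0.206) = ln(4.571) / 1.794 = 1.520/1.794 = 0.8471 d.
L(t_c) = L₀ e^(−k_1 t_c) = 20.9 × 0.8399 = 17.55 mg/L, and at the critical point k_2 D_c = k_1 L, so D_c = (0.206/2.00) × 17.55 = 1.808 mg/L.
Minimum DO = C_s − D_c = 7.86 − 1.808 = 6.052 mg/L.
x_c = v t_c = 0.648 m/s × 0.8471 d × 86400 s/d = 47430 m ≈ 47.4 km.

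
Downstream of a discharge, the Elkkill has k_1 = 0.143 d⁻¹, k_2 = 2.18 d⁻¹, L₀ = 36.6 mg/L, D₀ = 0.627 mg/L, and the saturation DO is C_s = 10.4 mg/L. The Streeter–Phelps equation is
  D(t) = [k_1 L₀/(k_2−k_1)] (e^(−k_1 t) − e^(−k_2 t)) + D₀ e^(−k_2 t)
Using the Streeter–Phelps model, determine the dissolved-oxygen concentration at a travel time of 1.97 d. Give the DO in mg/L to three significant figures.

k_1 L₀/(k_2−k_1) = 0.143×36.6/(2.18−0.143) = 5.234/2.037 = 2.569 mg/L.
e^(−k_1 t) = e^(−0.143×1.970) = 0.7545; e^(−k_2 t) = e^(−2.18×1.970) = 0.01364.
D = 2.569 × (0.7545 − 0.01364) + 0.627 × 0.01364 = 1.904 + 0.008554 = 1.912 mg/L.
DO = C_s − D = 10.4 − 1.912 = 8.488 mg/L.

DO ≈ 8.49 mg/L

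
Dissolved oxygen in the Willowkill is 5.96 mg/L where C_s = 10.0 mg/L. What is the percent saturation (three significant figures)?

% saturation = C/C_s × 100 = 5.96/10.0 × 100 = 59.6 %.

59.6 % saturation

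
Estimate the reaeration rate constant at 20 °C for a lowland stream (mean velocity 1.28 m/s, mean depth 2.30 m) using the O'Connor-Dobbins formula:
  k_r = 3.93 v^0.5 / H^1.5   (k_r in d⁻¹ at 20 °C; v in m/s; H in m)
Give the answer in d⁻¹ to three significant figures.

k_r = 3.93 × 1.28^0.5 / 2.30^1.5 = 3.93 × 1.131 / 3.488 = 1.275 d⁻¹.

k_r ≈ 1.27 d⁻¹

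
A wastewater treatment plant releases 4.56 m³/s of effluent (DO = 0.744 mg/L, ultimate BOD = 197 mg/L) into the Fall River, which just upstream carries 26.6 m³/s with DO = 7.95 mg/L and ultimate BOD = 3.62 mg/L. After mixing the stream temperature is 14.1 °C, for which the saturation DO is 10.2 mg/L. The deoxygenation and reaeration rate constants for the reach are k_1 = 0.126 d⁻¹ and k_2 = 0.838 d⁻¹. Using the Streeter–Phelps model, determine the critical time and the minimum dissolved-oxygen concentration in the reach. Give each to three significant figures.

t_c ≈ 1.43 d; minimum DO ≈ 6.19 mg/L

Mixed DO = (26.6×7.95 + 4.56×0.744)/(26.6+4.56) = 214.9/31.16 = 6.895 mg/L.
Mixed L₀ = (26.6×3.62 + 4.56×197)/(31.16) = 994.6/31.16 = 31.92 mg/L.
Initial deficit D₀ = C_s − DO₀ = 10.2 − 6.895 = 3.305 mg/L.
t_c = (1/0.7120) ln[(0.838/0.126)(1 − 3.305×0.7120/(0.126×31.92))] = 1.404 × ln(2.760) = 1.426 d.
D_c = (0.126/0.838) × 31.92 × e^(−0.126×1.426) = 0.1504 × 31.92 × 0.8356 = 4.010 mg/L.
Minimum DO = 10.2 − 4.010 = 6.190 mg/L.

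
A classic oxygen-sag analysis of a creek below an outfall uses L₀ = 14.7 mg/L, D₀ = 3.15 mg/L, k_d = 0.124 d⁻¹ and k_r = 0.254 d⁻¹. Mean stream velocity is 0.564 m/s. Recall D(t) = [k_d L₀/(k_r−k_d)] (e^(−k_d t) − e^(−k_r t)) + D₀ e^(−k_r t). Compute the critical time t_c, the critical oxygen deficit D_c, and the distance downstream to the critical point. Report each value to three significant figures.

With k_r/k_d = 2.048 and 1 − D₀(k_r−k_d)/(k_d L₀) = 0.7753,
t_c = ln(2.048 × 0.7753) / (0.254 − 0.124) = ln(1.588) / 0.1300 = 0.4626/0.1300 = 3.559 d.
L(t_c) = L₀ e^(−k_d t_c) = 14.7 × 0.6432 = 9.455 mg/L, and at the critical point k_r D_c = k_d L, so D_c = (0.124/0.254) × 9.455 = 4.616 mg/L.
x_c = v t_c = 0.564 m/s × 3.559 d × 86400 s/d = 173400 m ≈ 173 km.

t_c ≈ 3.56 d; D_c ≈ 4.62 mg/L; x_c ≈ 173 km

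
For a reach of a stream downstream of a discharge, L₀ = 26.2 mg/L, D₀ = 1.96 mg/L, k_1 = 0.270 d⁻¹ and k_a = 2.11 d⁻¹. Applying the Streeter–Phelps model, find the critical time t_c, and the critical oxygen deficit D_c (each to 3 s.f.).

At the critical point dD/dt = 0, so k_1 L₀ e^(−k_1 t) = k_a D. Substituting D(t) from the Streeter–Phelps equation and solving for t gives
t_c = ln[(k_a/k_1)(1 − D₀(k_a−k_1)/(k_1 L₀))] / (k_a−k_1).
Here k_a−k_1 = 1.840 d⁻¹ and 1 − D₀(k_a−k_1)/(k_1 L₀) = 1 − 1.96×1.840/(0.270×26.2) = 0.4902, so
t_c = ln(7.815 × 0.4902) / 1.840 = 1.343 / 1.840 = 0.7299 d.
D_c = (k_1/k_a) L₀ e^(−k_1 t_c) = (0.270/2.11) × 26.2 × e^(−0.270×0.7299) = 0.1280 × 26.2 × 0.8211 = 2.753 mg/L.

t_c ≈ 0.730 d; D_c ≈ 2.75 mg/L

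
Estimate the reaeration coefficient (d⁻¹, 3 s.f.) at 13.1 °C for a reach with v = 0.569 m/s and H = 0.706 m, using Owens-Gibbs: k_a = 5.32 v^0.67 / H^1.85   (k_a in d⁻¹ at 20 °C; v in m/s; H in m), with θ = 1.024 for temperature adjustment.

k_a(20) = 5.32 × 0.569^0.67 / 0.706^1.85 = 5.32 × 0.6854 / 0.5252 = 6.943 d⁻¹.
k_a(13.1) = 6.943 × 1.024^(13.1−20) = 6.943 × 0.8490 = 5.895 d⁻¹.

k_a ≈ 5.89 d⁻¹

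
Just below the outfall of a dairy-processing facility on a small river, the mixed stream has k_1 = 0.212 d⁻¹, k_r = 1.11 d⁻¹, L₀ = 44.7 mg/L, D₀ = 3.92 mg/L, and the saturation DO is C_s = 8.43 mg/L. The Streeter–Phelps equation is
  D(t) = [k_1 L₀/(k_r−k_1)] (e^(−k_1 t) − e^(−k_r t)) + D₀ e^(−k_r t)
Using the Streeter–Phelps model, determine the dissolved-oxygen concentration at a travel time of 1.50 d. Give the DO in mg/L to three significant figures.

DO ≈ 2.01 mg/L

k_1 L₀/(k_r−k_1) = 0.212×44.7/(1.11−0.212) = 9.476/0.8980 = 10.55 mg/L.
e^(−k_1 t) = e^(−0.212×1.500) = 0.7276; e^(−k_r t) = e^(−1.11×1.500) = 0.1892.
D = 10.55 × (0.7276 − 0.1892) + 3.92 × 0.1892 = 5.682 + 0.7416 = 6.423 mg/L.
DO = C_s − D = 8.43 − 6.423 = 2.007 mg/L.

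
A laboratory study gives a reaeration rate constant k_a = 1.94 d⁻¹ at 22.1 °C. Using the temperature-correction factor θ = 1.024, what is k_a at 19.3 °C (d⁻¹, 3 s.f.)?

k_a ≈ 1.82 d⁻¹

k_a(T₂) = k_a(T₁) · θ^(T₂−T₁) = 1.94 × 1.024^(19.3−22.1)
= 1.94 × 1.024^-2.80 = 1.94 × 0.9358 = 1.815 d⁻¹.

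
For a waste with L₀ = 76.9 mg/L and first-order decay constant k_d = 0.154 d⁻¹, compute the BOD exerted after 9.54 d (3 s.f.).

y ≈ 59.2 mg/L

y_t = L₀(1 − e^(−k_d t)) = 76.9 × (1 − e^(−0.154×9.54))
= 76.9 × (1 − 0.2301) = 76.9 × 0.7699 = 59.20 mg/L.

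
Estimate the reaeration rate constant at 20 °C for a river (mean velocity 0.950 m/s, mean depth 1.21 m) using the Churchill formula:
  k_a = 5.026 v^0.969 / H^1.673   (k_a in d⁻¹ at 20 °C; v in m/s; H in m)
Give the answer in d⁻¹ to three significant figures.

k_a ≈ 3.48 d⁻¹

k_a = 5.026 × 0.950^0.969 / 1.21^1.673 = 5.026 × 0.9515 / 1.376 = 3.476 d⁻¹.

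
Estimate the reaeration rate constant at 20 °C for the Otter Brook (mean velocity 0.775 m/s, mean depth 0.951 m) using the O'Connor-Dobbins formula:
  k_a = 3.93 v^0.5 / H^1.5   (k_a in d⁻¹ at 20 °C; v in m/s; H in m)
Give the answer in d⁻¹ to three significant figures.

k_a = 3.93 × 0.775^0.5 / 0.951^1.5 = 3.93 × 0.8803 / 0.9274 = 3.731 d⁻¹.

k_a ≈ 3.73 d⁻¹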